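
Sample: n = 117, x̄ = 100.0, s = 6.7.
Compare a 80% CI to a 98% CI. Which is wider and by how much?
98% CI is wider by 1.32

df = 116
80% CI: t* = 1.289, (99.20, 100.80), width = 2 · t* · s/√n = 1.60
98% CI: t* = 2.359, (98.54, 101.46), width = 2 · t* · s/√n = 2.92

The 98% CI is wider by 2.92 - 1.60 = 1.32.
Higher confidence requires a wider interval.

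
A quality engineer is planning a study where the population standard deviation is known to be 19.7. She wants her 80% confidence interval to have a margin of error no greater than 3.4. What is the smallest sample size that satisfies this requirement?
n ≥ 56

For margin E ≤ 3.4:
n ≥ (z* · σ / E)²
n ≥ (1.282 · 19.7 / 3.4)²
n ≥ 55.18

Minimum n = 56 (rounding up)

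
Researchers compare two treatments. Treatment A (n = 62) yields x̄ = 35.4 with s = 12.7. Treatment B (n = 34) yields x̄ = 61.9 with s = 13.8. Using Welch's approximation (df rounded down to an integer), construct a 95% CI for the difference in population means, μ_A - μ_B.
(-32.22, -20.78)

Difference: x̄₁ - x̄₂ = -26.50
SE = √(s₁²/n₁ + s₂²/n₂) = √(12.7²/62 + 13.8²/34) = 2.8640
df = 63.38 → 63 (Welch–Satterthwaite, rounded down)
t* = 1.998

CI: -26.50 ± 1.998 · 2.8640 = -26.50 ± 5.72 = (-32.22, -20.78)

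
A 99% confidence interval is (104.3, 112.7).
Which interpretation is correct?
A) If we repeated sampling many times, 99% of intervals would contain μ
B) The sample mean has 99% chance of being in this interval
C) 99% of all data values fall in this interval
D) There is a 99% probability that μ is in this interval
A

A) Correct — this is the frequentist long-run coverage interpretation.
B) Wrong — x̄ is observed and sits in the interval by construction.
C) Wrong — a CI is about the parameter μ, not individual data values.
D) Wrong — μ is fixed; the randomness lives in the interval, not in μ.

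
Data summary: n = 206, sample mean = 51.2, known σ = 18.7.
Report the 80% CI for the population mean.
(49.53, 52.87)

z-interval (σ known):
z* = 1.282 for 80% confidence

Margin of error = z* · σ/√n = 1.282 · 18.7/√206 = 1.67

CI: (51.2 - 1.67, 51.2 + 1.67) = (49.53, 52.87)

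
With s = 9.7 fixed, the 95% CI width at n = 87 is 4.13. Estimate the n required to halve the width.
n ≈ 348

CI width ∝ 1/√n
To reduce width by factor 2, need √n to grow by 2 → need 2² = 4 times as many samples.

Current: n = 87, width = 4.13
New: n = 348, width ≈ 2.05

Width reduced by factor of 4.13/2.05 = 2.01.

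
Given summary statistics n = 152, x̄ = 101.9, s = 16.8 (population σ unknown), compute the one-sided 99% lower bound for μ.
μ ≥ 98.70

Lower bound (one-sided):
t* = 2.351 (one-sided for 99%)
Lower bound = x̄ - t* · s/√n = 101.9 - 2.351 · 16.8/√152 = 98.70

We are 99% confident that μ ≥ 98.70.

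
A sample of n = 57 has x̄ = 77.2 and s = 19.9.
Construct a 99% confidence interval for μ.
(70.17, 84.23)

t-interval (σ unknown):
df = n - 1 = 56
t* = 2.667 for 99% confidence

Margin of error = t* · s/√n = 2.667 · 19.9/√57 = 7.03

CI: (70.17, 84.23)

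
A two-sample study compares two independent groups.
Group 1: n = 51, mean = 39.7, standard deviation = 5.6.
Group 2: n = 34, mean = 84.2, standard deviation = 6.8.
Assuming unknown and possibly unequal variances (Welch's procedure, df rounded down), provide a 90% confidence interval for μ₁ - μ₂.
(-46.85, -42.15)

Difference: x̄₁ - x̄₂ = -44.50
SE = √(s₁²/n₁ + s₂²/n₂) = √(5.6²/51 + 6.8²/34) = 1.4053
df = 61.31 → 61 (Welch–Satterthwaite, rounded down)
t* = 1.670

CI: -44.50 ± 1.670 · 1.4053 = -44.50 ± 2.35 = (-46.85, -42.15)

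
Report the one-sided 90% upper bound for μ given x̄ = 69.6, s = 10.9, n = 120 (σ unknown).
μ ≤ 70.88

Upper bound (one-sided):
t* = 1.289 (one-sided for 90%)
Upper bound = x̄ + t* · s/√n = 69.6 + 1.289 · 10.9/√120 = 70.88

We are 90% confident that μ ≤ 70.88.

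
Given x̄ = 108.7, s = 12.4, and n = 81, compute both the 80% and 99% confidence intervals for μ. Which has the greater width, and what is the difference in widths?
99% CI is wider by 3.71

df = 80
80% CI: t* = 1.292, (106.92, 110.48), width = 2 · t* · s/√n = 3.56
99% CI: t* = 2.639, (105.06, 112.34), width = 2 · t* · s/√n = 7.27

The 99% CI is wider by 7.27 - 3.56 = 3.71.
Higher confidence requires a wider interval.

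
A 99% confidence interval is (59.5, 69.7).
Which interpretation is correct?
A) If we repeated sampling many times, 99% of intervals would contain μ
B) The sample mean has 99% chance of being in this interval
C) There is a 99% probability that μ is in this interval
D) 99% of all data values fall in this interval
A

A) Correct — this is the frequentist long-run coverage interpretation.
B) Wrong — x̄ is observed and sits in the interval by construction.
C) Wrong — μ is fixed; the randomness lives in the interval, not in μ.
D) Wrong — a CI is about the parameter μ, not individual data values.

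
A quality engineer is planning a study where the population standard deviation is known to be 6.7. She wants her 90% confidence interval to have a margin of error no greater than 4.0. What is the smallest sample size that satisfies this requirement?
n ≥ 8

For margin E ≤ 4.0:
n ≥ (z* · σ / E)²
n ≥ (1.645 · 6.7 / 4.0)²
n ≥ 7.59

Minimum n = 8 (rounding up)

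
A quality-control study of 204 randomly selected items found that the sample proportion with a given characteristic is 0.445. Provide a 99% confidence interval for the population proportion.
(0.355, 0.535)

Proportion CI:
SE = √(p̂(1-p̂)/n) = √(0.445 · 0.555 / 204) = 0.03479

z* = 2.576
Margin = z* · SE = 2.576 · 0.03479 = 0.0896

CI: 0.445 ± 0.0896 = (0.355, 0.535)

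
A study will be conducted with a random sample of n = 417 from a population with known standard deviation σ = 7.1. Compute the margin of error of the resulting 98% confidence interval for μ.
Margin of error = 0.81

Margin of error = z* · σ/√n
= 2.326 · 7.1/√417
= 2.326 · 7.1/20.4206
= 0.81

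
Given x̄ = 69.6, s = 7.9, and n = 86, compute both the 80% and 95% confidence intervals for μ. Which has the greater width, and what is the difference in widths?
95% CI is wider by 1.19

df = 85
80% CI: t* = 1.292, (68.50, 70.70), width = 2 · t* · s/√n = 2.20
95% CI: t* = 1.988, (67.91, 71.29), width = 2 · t* · s/√n = 3.39

The 95% CI is wider by 3.39 - 2.20 = 1.19.
Higher confidence requires a wider interval.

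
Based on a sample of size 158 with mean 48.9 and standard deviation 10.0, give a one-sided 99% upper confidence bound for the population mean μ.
μ ≤ 50.77

Upper bound (one-sided):
t* = 2.350 (one-sided for 99%)
Upper bound = x̄ + t* · s/√n = 48.9 + 2.350 · 10.0/√158 = 50.77

We are 99% confident that μ ≤ 50.77.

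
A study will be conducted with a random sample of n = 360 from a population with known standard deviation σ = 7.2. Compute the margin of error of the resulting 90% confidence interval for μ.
Margin of error = 0.62

Margin of error = z* · σ/√n
= 1.645 · 7.2/√360
= 1.645 · 7.2/18.9737
= 0.62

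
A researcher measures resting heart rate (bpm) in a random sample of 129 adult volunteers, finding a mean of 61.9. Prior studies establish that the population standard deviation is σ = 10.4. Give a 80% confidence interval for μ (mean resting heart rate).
(60.73, 63.07)

z-interval (σ known):
z* = 1.282 for 80% confidence

Margin of error = z* · σ/√n = 1.282 · 10.4/√129 = 1.17

CI: (61.9 - 1.17, 61.9 + 1.17) = (60.73, 63.07)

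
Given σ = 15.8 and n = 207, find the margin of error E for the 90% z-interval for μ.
Margin of error = 1.81

Margin of error = z* · σ/√n
= 1.645 · 15.8/√207
= 1.645 · 15.8/14.3875
= 1.81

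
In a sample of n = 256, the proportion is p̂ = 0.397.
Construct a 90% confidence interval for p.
(0.347, 0.447)

Proportion CI:
SE = √(p̂(1-p̂)/n) = √(0.397 · 0.603 / 256) = 0.03058

z* = 1.645
Margin = z* · SE = 1.645 · 0.03058 = 0.0503

CI: 0.397 ± 0.0503 = (0.347, 0.447)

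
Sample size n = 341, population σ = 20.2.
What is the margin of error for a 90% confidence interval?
Margin of error = 1.80

Margin of error = z* · σ/√n
= 1.645 · 20.2/√341
= 1.645 · 20.2/18.4662
= 1.80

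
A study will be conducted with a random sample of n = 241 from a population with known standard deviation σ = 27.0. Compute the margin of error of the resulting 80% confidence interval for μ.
Margin of error = 2.23

Margin of error = z* · σ/√n
= 1.282 · 27.0/√241
= 1.282 · 27.0/15.5242
= 2.23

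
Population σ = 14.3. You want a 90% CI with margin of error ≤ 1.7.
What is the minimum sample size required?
n ≥ 192

For margin E ≤ 1.7:
n ≥ (z* · σ / E)²
n ≥ (1.645 · 14.3 / 1.7)²
n ≥ 191.47

Minimum n = 192 (rounding up)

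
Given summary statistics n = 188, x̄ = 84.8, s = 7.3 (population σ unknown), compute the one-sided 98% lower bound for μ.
μ ≥ 83.70

Lower bound (one-sided):
t* = 2.068 (one-sided for 98%)
Lower bound = x̄ - t* · s/√n = 84.8 - 2.068 · 7.3/√188 = 83.70

We are 98% confident that μ ≥ 83.70.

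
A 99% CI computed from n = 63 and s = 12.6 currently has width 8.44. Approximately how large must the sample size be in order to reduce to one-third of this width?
n ≈ 567

CI width ∝ 1/√n
To reduce width by factor 3, need √n to grow by 3 → need 3² = 9 times as many samples.

Current: n = 63, width = 8.44
New: n = 567, width ≈ 2.74

Width reduced by factor of 8.44/2.74 = 3.08.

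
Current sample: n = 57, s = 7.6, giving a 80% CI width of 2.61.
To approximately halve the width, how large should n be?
n ≈ 228

CI width ∝ 1/√n
To reduce width by factor 2, need √n to grow by 2 → need 2² = 4 times as many samples.

Current: n = 57, width = 2.61
New: n = 228, width ≈ 1.29

Width reduced by factor of 2.61/1.29 = 2.02.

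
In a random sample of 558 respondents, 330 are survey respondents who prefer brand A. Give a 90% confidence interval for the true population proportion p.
(0.557, 0.626)

Proportion CI:
p̂ = 330/558 = 0.59140
SE = √(p̂(1-p̂)/n) = √(0.59140 · 0.40860 / 558) = 0.02081

z* = 1.645
Margin = z* · SE = 1.645 · 0.02081 = 0.0342

CI: 0.59140 ± 0.0342 = (0.557, 0.626)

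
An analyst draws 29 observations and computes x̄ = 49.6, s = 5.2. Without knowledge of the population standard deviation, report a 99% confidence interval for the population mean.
(46.93, 52.27)

t-interval (σ unknown):
df = n - 1 = 28
t* = 2.763 for 99% confidence

Margin of error = t* · s/√n = 2.763 · 5.2/√29 = 2.67

CI: (46.93, 52.27)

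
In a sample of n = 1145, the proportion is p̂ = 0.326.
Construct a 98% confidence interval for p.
(0.294, 0.358)

Proportion CI:
SE = √(p̂(1-p̂)/n) = √(0.326 · 0.674 / 1145) = 0.01385

z* = 2.326
Margin = z* · SE = 2.326 · 0.01385 = 0.0322

CI: 0.326 ± 0.0322 = (0.294, 0.358)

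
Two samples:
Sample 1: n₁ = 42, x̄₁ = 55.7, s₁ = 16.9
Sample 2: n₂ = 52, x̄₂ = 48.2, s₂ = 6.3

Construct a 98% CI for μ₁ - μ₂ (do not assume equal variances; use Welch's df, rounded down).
(0.89, 14.11)

Difference: x̄₁ - x̄₂ = 7.50
SE = √(s₁²/n₁ + s₂²/n₂) = √(16.9²/42 + 6.3²/52) = 2.7502
df = 50.21 → 50 (Welch–Satterthwaite, rounded down)
t* = 2.403

CI: 7.50 ± 2.403 · 2.7502 = 7.50 ± 6.61 = (0.89, 14.11)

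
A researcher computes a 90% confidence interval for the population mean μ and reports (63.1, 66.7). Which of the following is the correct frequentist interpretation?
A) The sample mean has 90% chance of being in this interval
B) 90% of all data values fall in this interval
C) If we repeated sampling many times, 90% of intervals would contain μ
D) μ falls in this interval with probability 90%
C

A) Wrong — x̄ is observed and sits in the interval by construction.
B) Wrong — a CI is about the parameter μ, not individual data values.
C) Correct — this is the frequentist long-run coverage interpretation.
D) Wrong — μ is fixed; the randomness lives in the interval, not in μ.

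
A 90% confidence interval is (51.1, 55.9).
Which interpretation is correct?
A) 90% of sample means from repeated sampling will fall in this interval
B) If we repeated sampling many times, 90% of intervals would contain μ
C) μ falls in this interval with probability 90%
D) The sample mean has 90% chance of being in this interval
B

A) Wrong — coverage applies to intervals containing μ, not to future x̄ values.
B) Correct — this is the frequentist long-run coverage interpretation.
C) Wrong — μ is fixed; the randomness lives in the interval, not in μ.
D) Wrong — x̄ is observed and sits in the interval by construction.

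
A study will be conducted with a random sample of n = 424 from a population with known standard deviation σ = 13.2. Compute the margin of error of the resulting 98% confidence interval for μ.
Margin of error = 1.49

Margin of error = z* · σ/√n
= 2.326 · 13.2/√424
= 2.326 · 13.2/20.5913
= 1.49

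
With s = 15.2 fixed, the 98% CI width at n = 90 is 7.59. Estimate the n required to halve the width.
n ≈ 360

CI width ∝ 1/√n
To reduce width by factor 2, need √n to grow by 2 → need 2² = 4 times as many samples.

Current: n = 90, width = 7.59
New: n = 360, width ≈ 3.74

Width reduced by factor of 7.59/3.74 = 2.03.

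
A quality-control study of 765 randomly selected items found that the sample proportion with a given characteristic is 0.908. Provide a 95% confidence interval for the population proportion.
(0.888, 0.928)

Proportion CI:
SE = √(p̂(1-p̂)/n) = √(0.908 · 0.092 / 765) = 0.01045

z* = 1.960
Margin = z* · SE = 1.960 · 0.01045 = 0.0205

CI: 0.908 ± 0.0205 = (0.888, 0.928)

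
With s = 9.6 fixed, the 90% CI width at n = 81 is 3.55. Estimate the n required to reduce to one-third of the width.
n ≈ 729

CI width ∝ 1/√n
To reduce width by factor 3, need √n to grow by 3 → need 3² = 9 times as many samples.

Current: n = 81, width = 3.55
New: n = 729, width ≈ 1.17

Width reduced by factor of 3.55/1.17 = 3.03.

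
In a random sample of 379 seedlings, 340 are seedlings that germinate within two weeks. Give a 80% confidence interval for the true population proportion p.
(0.877, 0.917)

Proportion CI:
p̂ = 340/379 = 0.89710
SE = √(p̂(1-p̂)/n) = √(0.89710 · 0.10290 / 379) = 0.01561

z* = 1.282
Margin = z* · SE = 1.282 · 0.01561 = 0.0200

CI: 0.89710 ± 0.0200 = (0.877, 0.917)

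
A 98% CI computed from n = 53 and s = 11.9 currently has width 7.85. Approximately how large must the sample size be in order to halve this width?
n ≈ 212

CI width ∝ 1/√n
To reduce width by factor 2, need √n to grow by 2 → need 2² = 4 times as many samples.

Current: n = 53, width = 7.85
New: n = 212, width ≈ 3.83

Width reduced by factor of 7.85/3.83 = 2.05.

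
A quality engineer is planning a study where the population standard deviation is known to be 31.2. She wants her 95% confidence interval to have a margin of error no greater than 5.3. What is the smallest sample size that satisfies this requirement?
n ≥ 134

For margin E ≤ 5.3:
n ≥ (z* · σ / E)²
n ≥ (1.960 · 31.2 / 5.3)²
n ≥ 133.13

Minimum n = 134 (rounding up)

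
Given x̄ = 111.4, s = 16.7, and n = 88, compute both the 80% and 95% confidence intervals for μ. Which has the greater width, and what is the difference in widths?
95% CI is wider by 2.48

df = 87
80% CI: t* = 1.291, (109.10, 113.70), width = 2 · t* · s/√n = 4.60
95% CI: t* = 1.988, (107.86, 114.94), width = 2 · t* · s/√n = 7.08

The 95% CI is wider by 7.08 - 4.60 = 2.48.
Higher confidence requires a wider interval.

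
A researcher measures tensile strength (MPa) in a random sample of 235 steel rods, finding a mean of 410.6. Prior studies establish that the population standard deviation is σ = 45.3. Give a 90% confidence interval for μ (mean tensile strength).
(405.74, 415.46)

z-interval (σ known):
z* = 1.645 for 90% confidence

Margin of error = z* · σ/√n = 1.645 · 45.3/√235 = 4.86

CI: (410.6 - 4.86, 410.6 + 4.86) = (405.74, 415.46)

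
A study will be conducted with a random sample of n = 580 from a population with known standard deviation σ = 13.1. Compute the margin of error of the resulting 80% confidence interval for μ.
Margin of error = 0.70

Margin of error = z* · σ/√n
= 1.282 · 13.1/√580
= 1.282 · 13.1/24.0832
= 0.70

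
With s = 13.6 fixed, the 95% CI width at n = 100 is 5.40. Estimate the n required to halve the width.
n ≈ 400

CI width ∝ 1/√n
To reduce width by factor 2, need √n to grow by 2 → need 2² = 4 times as many samples.

Current: n = 100, width = 5.40
New: n = 400, width ≈ 2.67

Width reduced by factor of 5.40/2.67 = 2.02.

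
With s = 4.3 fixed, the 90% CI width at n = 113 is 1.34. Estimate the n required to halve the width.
n ≈ 452

CI width ∝ 1/√n
To reduce width by factor 2, need √n to grow by 2 → need 2² = 4 times as many samples.

Current: n = 113, width = 1.34
New: n = 452, width ≈ 0.67

Width reduced by factor of 1.34/0.67 = 2.00.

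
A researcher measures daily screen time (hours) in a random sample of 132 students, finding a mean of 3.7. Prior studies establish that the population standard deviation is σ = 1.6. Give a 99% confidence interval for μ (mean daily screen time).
(3.34, 4.06)

z-interval (σ known):
z* = 2.576 for 99% confidence

Margin of error = z* · σ/√n = 2.576 · 1.6/√132 = 0.36

CI: (3.7 - 0.36, 3.7 + 0.36) = (3.34, 4.06)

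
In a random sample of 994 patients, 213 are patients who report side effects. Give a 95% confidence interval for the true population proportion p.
(0.189, 0.240)

Proportion CI:
p̂ = 213/994 = 0.21429
SE = √(p̂(1-p̂)/n) = √(0.21429 · 0.78571 / 994) = 0.01301

z* = 1.960
Margin = z* · SE = 1.960 · 0.01301 = 0.0255

CI: 0.21429 ± 0.0255 = (0.189, 0.240)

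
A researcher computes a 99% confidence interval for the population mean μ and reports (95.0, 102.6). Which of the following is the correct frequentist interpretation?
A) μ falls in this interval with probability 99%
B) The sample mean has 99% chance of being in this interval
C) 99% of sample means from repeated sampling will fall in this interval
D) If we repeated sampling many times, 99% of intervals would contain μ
D

A) Wrong — μ is fixed; the randomness lives in the interval, not in μ.
B) Wrong — x̄ is observed and sits in the interval by construction.
C) Wrong — coverage applies to intervals containing μ, not to future x̄ values.
D) Correct — this is the frequentist long-run coverage interpretation.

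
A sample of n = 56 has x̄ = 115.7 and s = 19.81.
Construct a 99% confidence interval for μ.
(108.64, 122.76)

t-interval (σ unknown):
df = n - 1 = 55
t* = 2.668 for 99% confidence

Margin of error = t* · s/√n = 2.668 · 19.81/√56 = 7.06

CI: (108.64, 122.76)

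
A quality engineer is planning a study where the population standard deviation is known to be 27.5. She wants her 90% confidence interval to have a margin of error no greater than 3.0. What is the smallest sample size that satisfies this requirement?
n ≥ 228

For margin E ≤ 3.0:
n ≥ (z* · σ / E)²
n ≥ (1.645 · 27.5 / 3.0)²
n ≥ 227.38

Minimum n = 228 (rounding up)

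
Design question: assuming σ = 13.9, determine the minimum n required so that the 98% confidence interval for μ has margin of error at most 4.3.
n ≥ 57

For margin E ≤ 4.3:
n ≥ (z* · σ / E)²
n ≥ (2.326 · 13.9 / 4.3)²
n ≥ 56.53

Minimum n = 57 (rounding up)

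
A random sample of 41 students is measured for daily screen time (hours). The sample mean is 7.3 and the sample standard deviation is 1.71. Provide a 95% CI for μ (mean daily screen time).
(6.76, 7.84)

t-interval (σ unknown):
df = n - 1 = 40
t* = 2.021 for 95% confidence

Margin of error = t* · s/√n = 2.021 · 1.71/√41 = 0.54

CI: (6.76, 7.84)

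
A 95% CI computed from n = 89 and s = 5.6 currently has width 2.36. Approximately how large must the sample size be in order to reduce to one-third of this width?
n ≈ 801

CI width ∝ 1/√n
To reduce width by factor 3, need √n to grow by 3 → need 3² = 9 times as many samples.

Current: n = 89, width = 2.36
New: n = 801, width ≈ 0.78

Width reduced by factor of 2.36/0.78 = 3.03.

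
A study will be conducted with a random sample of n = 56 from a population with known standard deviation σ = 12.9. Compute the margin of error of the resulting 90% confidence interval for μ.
Margin of error = 2.84

Margin of error = z* · σ/√n
= 1.645 · 12.9/√56
= 1.645 · 12.9/7.4833
= 2.84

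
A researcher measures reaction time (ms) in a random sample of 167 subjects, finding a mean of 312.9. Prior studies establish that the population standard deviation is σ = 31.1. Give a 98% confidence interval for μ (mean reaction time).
(307.30, 318.50)

z-interval (σ known):
z* = 2.326 for 98% confidence

Margin of error = z* · σ/√n = 2.326 · 31.1/√167 = 5.60

CI: (312.9 - 5.60, 312.9 + 5.60) = (307.30, 318.50)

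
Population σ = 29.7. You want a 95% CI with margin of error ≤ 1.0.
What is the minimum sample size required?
n ≥ 3389

For margin E ≤ 1.0:
n ≥ (z* · σ / E)²
n ≥ (1.960 · 29.7 / 1.0)²
n ≥ 3388.64

Minimum n = 3389 (rounding up)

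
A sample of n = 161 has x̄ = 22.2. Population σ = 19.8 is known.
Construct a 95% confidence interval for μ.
(19.14, 25.26)

z-interval (σ known):
z* = 1.960 for 95% confidence

Margin of error = z* · σ/√n = 1.960 · 19.8/√161 = 3.06

CI: (22.2 - 3.06, 22.2 + 3.06) = (19.14, 25.26)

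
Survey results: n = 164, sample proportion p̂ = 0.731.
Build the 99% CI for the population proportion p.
(0.642, 0.820)

Proportion CI:
SE = √(p̂(1-p̂)/n) = √(0.731 · 0.269 / 164) = 0.03463

z* = 2.576
Margin = z* · SE = 2.576 · 0.03463 = 0.0892

CI: 0.731 ± 0.0892 = (0.642, 0.820)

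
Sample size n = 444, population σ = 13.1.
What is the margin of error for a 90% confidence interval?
Margin of error = 1.02

Margin of error = z* · σ/√n
= 1.645 · 13.1/√444
= 1.645 · 13.1/21.0713
= 1.02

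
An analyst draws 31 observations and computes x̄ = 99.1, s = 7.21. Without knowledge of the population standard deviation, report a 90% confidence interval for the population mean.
(96.90, 101.30)

t-interval (σ unknown):
df = n - 1 = 30
t* = 1.697 for 90% confidence

Margin of error = t* · s/√n = 1.697 · 7.21/√31 = 2.20

CI: (96.90, 101.30)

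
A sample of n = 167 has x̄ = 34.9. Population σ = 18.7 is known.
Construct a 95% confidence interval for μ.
(32.06, 37.74)

z-interval (σ known):
z* = 1.960 for 95% confidence

Margin of error = z* · σ/√n = 1.960 · 18.7/√167 = 2.84

CI: (34.9 - 2.84, 34.9 + 2.84) = (32.06, 37.74)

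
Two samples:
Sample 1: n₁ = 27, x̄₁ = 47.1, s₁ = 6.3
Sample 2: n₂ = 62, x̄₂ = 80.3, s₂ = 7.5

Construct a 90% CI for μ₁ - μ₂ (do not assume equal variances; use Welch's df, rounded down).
(-35.78, -30.62)

Difference: x̄₁ - x̄₂ = -33.20
SE = √(s₁²/n₁ + s₂²/n₂) = √(6.3²/27 + 7.5²/62) = 1.5418
df = 58.50 → 58 (Welch–Satterthwaite, rounded down)
t* = 1.672

CI: -33.20 ± 1.672 · 1.5418 = -33.20 ± 2.58 = (-35.78, -30.62)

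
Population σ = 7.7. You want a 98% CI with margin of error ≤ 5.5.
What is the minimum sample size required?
n ≥ 11

For margin E ≤ 5.5:
n ≥ (z* · σ / E)²
n ≥ (2.326 · 7.7 / 5.5)²
n ≥ 10.60

Minimum n = 11 (rounding up)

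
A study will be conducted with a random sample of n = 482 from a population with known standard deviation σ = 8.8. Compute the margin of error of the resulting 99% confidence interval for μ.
Margin of error = 1.03

Margin of error = z* · σ/√n
= 2.576 · 8.8/√482
= 2.576 · 8.8/21.9545
= 1.03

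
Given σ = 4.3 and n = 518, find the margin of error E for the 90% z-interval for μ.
Margin of error = 0.31

Margin of error = z* · σ/√n
= 1.645 · 4.3/√518
= 1.645 · 4.3/22.7596
= 0.31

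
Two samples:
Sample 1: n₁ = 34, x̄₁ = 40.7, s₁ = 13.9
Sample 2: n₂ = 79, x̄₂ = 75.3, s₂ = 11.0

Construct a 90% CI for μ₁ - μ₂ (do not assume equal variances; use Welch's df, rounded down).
(-39.10, -30.10)

Difference: x̄₁ - x̄₂ = -34.60
SE = √(s₁²/n₁ + s₂²/n₂) = √(13.9²/34 + 11.0²/79) = 2.6859
df = 51.60 → 51 (Welch–Satterthwaite, rounded down)
t* = 1.675

CI: -34.60 ± 1.675 · 2.6859 = -34.60 ± 4.50 = (-39.10, -30.10)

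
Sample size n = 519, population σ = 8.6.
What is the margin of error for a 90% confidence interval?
Margin of error = 0.62

Margin of error = z* · σ/√n
= 1.645 · 8.6/√519
= 1.645 · 8.6/22.7816
= 0.62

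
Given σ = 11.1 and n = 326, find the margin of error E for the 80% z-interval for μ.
Margin of error = 0.79

Margin of error = z* · σ/√n
= 1.282 · 11.1/√326
= 1.282 · 11.1/18.0555
= 0.79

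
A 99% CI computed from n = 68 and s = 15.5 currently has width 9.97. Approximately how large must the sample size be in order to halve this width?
n ≈ 272

CI width ∝ 1/√n
To reduce width by factor 2, need √n to grow by 2 → need 2² = 4 times as many samples.

Current: n = 68, width = 9.97
New: n = 272, width ≈ 4.88

Width reduced by factor of 9.97/4.88 = 2.04.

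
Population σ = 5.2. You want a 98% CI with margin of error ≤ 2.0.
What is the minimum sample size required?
n ≥ 37

For margin E ≤ 2.0:
n ≥ (z* · σ / E)²
n ≥ (2.326 · 5.2 / 2.0)²
n ≥ 36.57

Minimum n = 37 (rounding up)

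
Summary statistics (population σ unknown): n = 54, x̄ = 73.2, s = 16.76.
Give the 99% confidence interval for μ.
(67.11, 79.29)

t-interval (σ unknown):
df = n - 1 = 53
t* = 2.672 for 99% confidence

Margin of error = t* · s/√n = 2.672 · 16.76/√54 = 6.09

CI: (67.11, 79.29)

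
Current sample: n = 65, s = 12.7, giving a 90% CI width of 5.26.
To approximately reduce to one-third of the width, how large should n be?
n ≈ 585

CI width ∝ 1/√n
To reduce width by factor 3, need √n to grow by 3 → need 3² = 9 times as many samples.

Current: n = 65, width = 5.26
New: n = 585, width ≈ 1.73

Width reduced by factor of 5.26/1.73 = 3.04.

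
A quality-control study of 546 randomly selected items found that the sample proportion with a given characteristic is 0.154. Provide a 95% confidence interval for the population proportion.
(0.124, 0.184)

Proportion CI:
SE = √(p̂(1-p̂)/n) = √(0.154 · 0.846 / 546) = 0.01545

z* = 1.960
Margin = z* · SE = 1.960 · 0.01545 = 0.0303

CI: 0.154 ± 0.0303 = (0.124, 0.184)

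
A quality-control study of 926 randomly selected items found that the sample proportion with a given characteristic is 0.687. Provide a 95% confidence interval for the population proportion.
(0.657, 0.717)

Proportion CI:
SE = √(p̂(1-p̂)/n) = √(0.687 · 0.313 / 926) = 0.01524

z* = 1.960
Margin = z* · SE = 1.960 · 0.01524 = 0.0299

CI: 0.687 ± 0.0299 = (0.657, 0.717)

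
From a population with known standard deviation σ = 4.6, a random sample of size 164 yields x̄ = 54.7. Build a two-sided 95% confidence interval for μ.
(54.00, 55.40)

z-interval (σ known):
z* = 1.960 for 95% confidence

Margin of error = z* · σ/√n = 1.960 · 4.6/√164 = 0.70

CI: (54.7 - 0.70, 54.7 + 0.70) = (54.00, 55.40)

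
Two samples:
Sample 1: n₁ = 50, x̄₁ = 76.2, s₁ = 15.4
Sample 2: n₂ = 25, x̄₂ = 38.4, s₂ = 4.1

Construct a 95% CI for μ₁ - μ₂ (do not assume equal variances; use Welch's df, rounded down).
(33.15, 42.45)

Difference: x̄₁ - x̄₂ = 37.80
SE = √(s₁²/n₁ + s₂²/n₂) = √(15.4²/50 + 4.1²/25) = 2.3271
df = 61.36 → 61 (Welch–Satterthwaite, rounded down)
t* = 2.000

CI: 37.80 ± 2.000 · 2.3271 = 37.80 ± 4.65 = (33.15, 42.45)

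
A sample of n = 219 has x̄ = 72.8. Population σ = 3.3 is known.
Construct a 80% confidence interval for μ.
(72.51, 73.09)

z-interval (σ known):
z* = 1.282 for 80% confidence

Margin of error = z* · σ/√n = 1.282 · 3.3/√219 = 0.29

CI: (72.8 - 0.29, 72.8 + 0.29) = (72.51, 73.09)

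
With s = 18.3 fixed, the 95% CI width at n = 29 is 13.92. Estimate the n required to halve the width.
n ≈ 116

CI width ∝ 1/√n
To reduce width by factor 2, need √n to grow by 2 → need 2² = 4 times as many samples.

Current: n = 29, width = 13.92
New: n = 116, width ≈ 6.73

Width reduced by factor of 13.92/6.73 = 2.07.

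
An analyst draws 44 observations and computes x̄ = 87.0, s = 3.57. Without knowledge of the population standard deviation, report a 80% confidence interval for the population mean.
(86.30, 87.70)

t-interval (σ unknown):
df = n - 1 = 43
t* = 1.302 for 80% confidence

Margin of error = t* · s/√n = 1.302 · 3.57/√44 = 0.70

CI: (86.30, 87.70)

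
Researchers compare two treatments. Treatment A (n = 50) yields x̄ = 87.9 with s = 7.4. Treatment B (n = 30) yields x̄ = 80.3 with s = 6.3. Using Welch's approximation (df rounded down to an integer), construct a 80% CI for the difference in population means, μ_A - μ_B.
(5.59, 9.61)

Difference: x̄₁ - x̄₂ = 7.60
SE = √(s₁²/n₁ + s₂²/n₂) = √(7.4²/50 + 6.3²/30) = 1.5551
df = 68.93 → 68 (Welch–Satterthwaite, rounded down)
t* = 1.294

CI: 7.60 ± 1.294 · 1.5551 = 7.60 ± 2.01 = (5.59, 9.61)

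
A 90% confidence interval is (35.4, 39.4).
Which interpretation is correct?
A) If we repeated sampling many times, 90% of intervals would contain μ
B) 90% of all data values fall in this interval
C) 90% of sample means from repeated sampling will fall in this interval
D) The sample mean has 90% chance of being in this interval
A

A) Correct — this is the frequentist long-run coverage interpretation.
B) Wrong — a CI is about the parameter μ, not individual data values.
C) Wrong — coverage applies to intervals containing μ, not to future x̄ values.
D) Wrong — x̄ is observed and sits in the interval by construction.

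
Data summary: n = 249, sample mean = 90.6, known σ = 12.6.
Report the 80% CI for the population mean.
(89.58, 91.62)

z-interval (σ known):
z* = 1.282 for 80% confidence

Margin of error = z* · σ/√n = 1.282 · 12.6/√249 = 1.02

CI: (90.6 - 1.02, 90.6 + 1.02) = (89.58, 91.62)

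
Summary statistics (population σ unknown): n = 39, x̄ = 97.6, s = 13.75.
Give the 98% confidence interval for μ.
(92.25, 102.95)

t-interval (σ unknown):
df = n - 1 = 38
t* = 2.429 for 98% confidence

Margin of error = t* · s/√n = 2.429 · 13.75/√39 = 5.35

CI: (92.25, 102.95)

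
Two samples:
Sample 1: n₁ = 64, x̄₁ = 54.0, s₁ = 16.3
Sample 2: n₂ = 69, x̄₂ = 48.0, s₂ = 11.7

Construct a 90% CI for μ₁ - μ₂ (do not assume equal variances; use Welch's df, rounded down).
(1.89, 10.11)

Difference: x̄₁ - x̄₂ = 6.00
SE = √(s₁²/n₁ + s₂²/n₂) = √(16.3²/64 + 11.7²/69) = 2.4770
df = 113.57 → 113 (Welch–Satterthwaite, rounded down)
t* = 1.658

CI: 6.00 ± 1.658 · 2.4770 = 6.00 ± 4.11 = (1.89, 10.11)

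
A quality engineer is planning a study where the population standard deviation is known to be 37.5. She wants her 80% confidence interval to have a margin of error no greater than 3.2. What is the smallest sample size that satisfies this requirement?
n ≥ 226

For margin E ≤ 3.2:
n ≥ (z* · σ / E)²
n ≥ (1.282 · 37.5 / 3.2)²
n ≥ 225.70

Minimum n = 226 (rounding up)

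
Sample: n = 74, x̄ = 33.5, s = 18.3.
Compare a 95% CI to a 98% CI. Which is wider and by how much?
98% CI is wider by 1.64

df = 73
95% CI: t* = 1.993, (29.26, 37.74), width = 2 · t* · s/√n = 8.48
98% CI: t* = 2.379, (28.44, 38.56), width = 2 · t* · s/√n = 10.12

The 98% CI is wider by 10.12 - 8.48 = 1.64.
Higher confidence requires a wider interval.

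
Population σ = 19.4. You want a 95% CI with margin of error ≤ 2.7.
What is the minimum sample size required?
n ≥ 199

For margin E ≤ 2.7:
n ≥ (z* · σ / E)²
n ≥ (1.960 · 19.4 / 2.7)²
n ≥ 198.33

Minimum n = 199 (rounding up)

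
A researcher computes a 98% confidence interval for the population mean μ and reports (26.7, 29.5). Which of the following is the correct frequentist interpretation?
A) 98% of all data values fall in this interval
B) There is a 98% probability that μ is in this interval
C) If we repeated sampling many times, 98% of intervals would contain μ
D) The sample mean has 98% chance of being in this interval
C

A) Wrong — a CI is about the parameter μ, not individual data values.
B) Wrong — μ is fixed; the randomness lives in the interval, not in μ.
C) Correct — this is the frequentist long-run coverage interpretation.
D) Wrong — x̄ is observed and sits in the interval by construction.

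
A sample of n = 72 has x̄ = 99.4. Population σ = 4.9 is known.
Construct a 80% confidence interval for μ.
(98.66, 100.14)

z-interval (σ known):
z* = 1.282 for 80% confidence

Margin of error = z* · σ/√n = 1.282 · 4.9/√72 = 0.74

CI: (99.4 - 0.74, 99.4 + 0.74) = (98.66, 100.14)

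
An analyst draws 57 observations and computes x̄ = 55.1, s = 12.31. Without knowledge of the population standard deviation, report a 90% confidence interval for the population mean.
(52.37, 57.83)

t-interval (σ unknown):
df = n - 1 = 56
t* = 1.673 for 90% confidence

Margin of error = t* · s/√n = 1.673 · 12.31/√57 = 2.73

CI: (52.37, 57.83)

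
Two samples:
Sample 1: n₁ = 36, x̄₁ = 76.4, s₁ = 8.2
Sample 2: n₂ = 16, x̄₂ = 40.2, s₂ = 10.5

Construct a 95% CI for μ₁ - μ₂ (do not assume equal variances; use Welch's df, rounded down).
(30.08, 42.32)

Difference: x̄₁ - x̄₂ = 36.20
SE = √(s₁²/n₁ + s₂²/n₂) = √(8.2²/36 + 10.5²/16) = 2.9595
df = 23.49 → 23 (Welch–Satterthwaite, rounded down)
t* = 2.069

CI: 36.20 ± 2.069 · 2.9595 = 36.20 ± 6.12 = (30.08, 42.32)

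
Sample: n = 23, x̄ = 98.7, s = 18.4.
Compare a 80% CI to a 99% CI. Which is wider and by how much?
99% CI is wider by 11.49

df = 22
80% CI: t* = 1.321, (93.63, 103.77), width = 2 · t* · s/√n = 10.14
99% CI: t* = 2.819, (87.88, 109.52), width = 2 · t* · s/√n = 21.63

The 99% CI is wider by 21.63 - 10.14 = 11.49.
Higher confidence requires a wider interval.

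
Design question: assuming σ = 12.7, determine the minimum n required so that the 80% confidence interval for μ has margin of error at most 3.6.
n ≥ 21

For margin E ≤ 3.6:
n ≥ (z* · σ / E)²
n ≥ (1.282 · 12.7 / 3.6)²
n ≥ 20.45

Minimum n = 21 (rounding up)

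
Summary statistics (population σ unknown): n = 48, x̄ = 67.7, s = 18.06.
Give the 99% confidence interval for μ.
(60.70, 74.70)

t-interval (σ unknown):
df = n - 1 = 47
t* = 2.685 for 99% confidence

Margin of error = t* · s/√n = 2.685 · 18.06/√48 = 7.00

CI: (60.70, 74.70)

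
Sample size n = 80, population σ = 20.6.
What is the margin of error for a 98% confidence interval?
Margin of error = 5.36

Margin of error = z* · σ/√n
= 2.326 · 20.6/√80
= 2.326 · 20.6/8.9443
= 5.36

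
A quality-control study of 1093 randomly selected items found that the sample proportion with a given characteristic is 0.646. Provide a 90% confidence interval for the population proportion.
(0.622, 0.670)

Proportion CI:
SE = √(p̂(1-p̂)/n) = √(0.646 · 0.354 / 1093) = 0.01446

z* = 1.645
Margin = z* · SE = 1.645 · 0.01446 = 0.0238

CI: 0.646 ± 0.0238 = (0.622, 0.670)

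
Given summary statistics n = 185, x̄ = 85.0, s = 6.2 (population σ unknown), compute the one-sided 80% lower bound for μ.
μ ≥ 84.62

Lower bound (one-sided):
t* = 0.844 (one-sided for 80%)
Lower bound = x̄ - t* · s/√n = 85.0 - 0.844 · 6.2/√185 = 84.62

We are 80% confident that μ ≥ 84.62.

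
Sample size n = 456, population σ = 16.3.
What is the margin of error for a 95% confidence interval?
Margin of error = 1.50

Margin of error = z* · σ/√n
= 1.960 · 16.3/√456
= 1.960 · 16.3/21.3542
= 1.50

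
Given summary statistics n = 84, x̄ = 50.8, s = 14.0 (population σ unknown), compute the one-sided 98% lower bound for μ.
μ ≥ 47.61

Lower bound (one-sided):
t* = 2.087 (one-sided for 98%)
Lower bound = x̄ - t* · s/√n = 50.8 - 2.087 · 14.0/√84 = 47.61

We are 98% confident that μ ≥ 47.61.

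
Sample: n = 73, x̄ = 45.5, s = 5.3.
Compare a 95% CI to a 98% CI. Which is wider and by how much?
98% CI is wider by 0.48

df = 72
95% CI: t* = 1.993, (44.26, 46.74), width = 2 · t* · s/√n = 2.47
98% CI: t* = 2.379, (44.02, 46.98), width = 2 · t* · s/√n = 2.95

The 98% CI is wider by 2.95 - 2.47 = 0.48.
Higher confidence requires a wider interval.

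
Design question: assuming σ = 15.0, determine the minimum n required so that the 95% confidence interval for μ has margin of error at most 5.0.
n ≥ 35

For margin E ≤ 5.0:
n ≥ (z* · σ / E)²
n ≥ (1.960 · 15.0 / 5.0)²
n ≥ 34.57

Minimum n = 35 (rounding up)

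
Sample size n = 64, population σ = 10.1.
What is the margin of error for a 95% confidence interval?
Margin of error = 2.47

Margin of error = z* · σ/√n
= 1.960 · 10.1/√64
= 1.960 · 10.1/8.0000
= 2.47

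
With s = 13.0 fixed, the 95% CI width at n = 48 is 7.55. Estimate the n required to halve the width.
n ≈ 192

CI width ∝ 1/√n
To reduce width by factor 2, need √n to grow by 2 → need 2² = 4 times as many samples.

Current: n = 48, width = 7.55
New: n = 192, width ≈ 3.70

Width reduced by factor of 7.55/3.70 = 2.04.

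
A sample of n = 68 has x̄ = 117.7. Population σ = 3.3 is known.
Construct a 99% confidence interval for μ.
(116.67, 118.73)

z-interval (σ known):
z* = 2.576 for 99% confidence

Margin of error = z* · σ/√n = 2.576 · 3.3/√68 = 1.03

CI: (117.7 - 1.03, 117.7 + 1.03) = (116.67, 118.73)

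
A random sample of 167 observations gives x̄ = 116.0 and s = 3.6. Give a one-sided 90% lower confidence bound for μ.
μ ≥ 115.64

Lower bound (one-sided):
t* = 1.287 (one-sided for 90%)
Lower bound = x̄ - t* · s/√n = 116.0 - 1.287 · 3.6/√167 = 115.64

We are 90% confident that μ ≥ 115.64.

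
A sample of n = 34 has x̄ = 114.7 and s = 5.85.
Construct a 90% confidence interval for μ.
(113.00, 116.40)

t-interval (σ unknown):
df = n - 1 = 33
t* = 1.692 for 90% confidence

Margin of error = t* · s/√n = 1.692 · 5.85/√34 = 1.70

CI: (113.00, 116.40)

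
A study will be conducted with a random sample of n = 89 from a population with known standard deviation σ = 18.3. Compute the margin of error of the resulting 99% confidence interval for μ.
Margin of error = 5.00

Margin of error = z* · σ/√n
= 2.576 · 18.3/√89
= 2.576 · 18.3/9.4340
= 5.00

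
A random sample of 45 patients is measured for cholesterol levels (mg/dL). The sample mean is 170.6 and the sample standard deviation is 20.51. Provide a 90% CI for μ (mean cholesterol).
(165.46, 175.74)

t-interval (σ unknown):
df = n - 1 = 44
t* = 1.680 for 90% confidence

Margin of error = t* · s/√n = 1.680 · 20.51/√45 = 5.14

CI: (165.46, 175.74)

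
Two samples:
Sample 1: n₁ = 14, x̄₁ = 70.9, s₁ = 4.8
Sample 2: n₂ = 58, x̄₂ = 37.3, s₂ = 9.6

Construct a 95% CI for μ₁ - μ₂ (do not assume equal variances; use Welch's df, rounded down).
(29.97, 37.23)

Difference: x̄₁ - x̄₂ = 33.60
SE = √(s₁²/n₁ + s₂²/n₂) = √(4.8²/14 + 9.6²/58) = 1.7985
df = 41.42 → 41 (Welch–Satterthwaite, rounded down)
t* = 2.020

CI: 33.60 ± 2.020 · 1.7985 = 33.60 ± 3.63 = (29.97, 37.23)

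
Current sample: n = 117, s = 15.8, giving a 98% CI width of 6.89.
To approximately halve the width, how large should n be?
n ≈ 468

CI width ∝ 1/√n
To reduce width by factor 2, need √n to grow by 2 → need 2² = 4 times as many samples.

Current: n = 117, width = 6.89
New: n = 468, width ≈ 3.41

Width reduced by factor of 6.89/3.41 = 2.02.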